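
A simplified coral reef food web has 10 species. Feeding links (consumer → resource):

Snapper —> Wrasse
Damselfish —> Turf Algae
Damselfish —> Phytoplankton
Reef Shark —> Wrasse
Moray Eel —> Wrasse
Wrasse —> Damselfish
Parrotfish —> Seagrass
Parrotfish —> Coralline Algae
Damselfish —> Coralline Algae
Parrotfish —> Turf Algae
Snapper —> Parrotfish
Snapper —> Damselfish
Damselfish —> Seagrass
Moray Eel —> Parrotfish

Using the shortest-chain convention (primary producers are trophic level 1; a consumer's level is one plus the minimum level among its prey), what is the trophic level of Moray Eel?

Seagrass is a producer → level 1.
Parrotfish eats Seagrass → level 2.
Moray Eel eats Parrotfish → level 3.
No prey of Moray Eel is below level 2, so 3 is the minimum.

Trophic level 3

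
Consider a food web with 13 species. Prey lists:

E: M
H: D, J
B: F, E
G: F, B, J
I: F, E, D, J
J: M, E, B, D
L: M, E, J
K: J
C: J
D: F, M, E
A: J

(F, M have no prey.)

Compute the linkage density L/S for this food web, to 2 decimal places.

There are L = 25 links among S = 13 species.
L/S = 25/13 = 1.9231 ≈ 1.92.

L/S = 1.92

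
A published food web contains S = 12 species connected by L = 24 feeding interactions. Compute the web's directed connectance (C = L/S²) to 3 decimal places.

C = 0.167

The web has S = 12 species and L = 24 feeding links.
C = L / S² = 24 / 144 = 0.1667 ≈ 0.167.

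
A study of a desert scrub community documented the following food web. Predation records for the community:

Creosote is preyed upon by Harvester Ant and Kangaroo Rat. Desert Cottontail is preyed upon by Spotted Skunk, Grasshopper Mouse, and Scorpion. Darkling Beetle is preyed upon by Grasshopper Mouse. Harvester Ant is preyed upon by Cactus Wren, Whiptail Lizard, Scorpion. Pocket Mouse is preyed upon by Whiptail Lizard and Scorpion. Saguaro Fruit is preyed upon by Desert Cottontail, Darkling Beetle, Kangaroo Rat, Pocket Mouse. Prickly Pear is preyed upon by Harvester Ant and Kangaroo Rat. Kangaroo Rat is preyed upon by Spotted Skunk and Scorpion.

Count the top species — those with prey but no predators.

Top species (has prey, but nothing eats it): Whiptail Lizard, Spotted Skunk, Cactus Wren, Scorpion, Grasshopper Mouse.
Count: 5.

5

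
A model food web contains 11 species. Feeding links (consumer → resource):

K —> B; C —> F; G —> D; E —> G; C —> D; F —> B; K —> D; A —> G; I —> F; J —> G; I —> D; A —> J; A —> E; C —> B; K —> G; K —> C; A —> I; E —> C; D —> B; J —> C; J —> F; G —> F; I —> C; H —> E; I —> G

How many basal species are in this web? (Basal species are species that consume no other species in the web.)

Basal species (no prey listed): B.
Count: 1.

1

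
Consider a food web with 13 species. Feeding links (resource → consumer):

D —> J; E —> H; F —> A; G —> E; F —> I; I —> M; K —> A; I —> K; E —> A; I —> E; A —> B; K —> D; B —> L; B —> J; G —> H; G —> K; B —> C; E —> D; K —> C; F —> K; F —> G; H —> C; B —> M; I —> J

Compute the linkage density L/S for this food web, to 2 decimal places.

There are L = 24 links among S = 13 species.
L/S = 24/13 = 1.8462 ≈ 1.85.

L/S = 1.85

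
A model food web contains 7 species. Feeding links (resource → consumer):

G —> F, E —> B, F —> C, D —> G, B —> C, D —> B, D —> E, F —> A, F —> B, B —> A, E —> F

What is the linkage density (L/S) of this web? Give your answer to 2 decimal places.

L/S = 1.57

There are L = 11 links among S = 7 species.
L/S = 11/7 = 1.5714 ≈ 1.57.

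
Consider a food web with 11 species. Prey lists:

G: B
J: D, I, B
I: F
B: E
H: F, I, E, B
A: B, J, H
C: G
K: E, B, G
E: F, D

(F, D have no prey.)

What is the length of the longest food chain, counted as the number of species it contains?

One longest chain: F → E → B → G → C.
It has 5 species and 4 links.

5 species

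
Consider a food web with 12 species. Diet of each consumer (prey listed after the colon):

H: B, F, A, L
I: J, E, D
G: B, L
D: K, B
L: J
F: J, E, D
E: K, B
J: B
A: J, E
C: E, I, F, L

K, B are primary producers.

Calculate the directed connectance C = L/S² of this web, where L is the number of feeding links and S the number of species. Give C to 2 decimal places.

The web has S = 12 species and L = 24 feeding links.
C = L / S² = 24 / 144 = 0.1667 ≈ 0.17.

C = 0.17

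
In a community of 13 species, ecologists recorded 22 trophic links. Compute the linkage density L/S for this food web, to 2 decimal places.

L/S = 1.69

There are L = 22 links among S = 13 species.
L/S = 22/13 = 1.6923 ≈ 1.69.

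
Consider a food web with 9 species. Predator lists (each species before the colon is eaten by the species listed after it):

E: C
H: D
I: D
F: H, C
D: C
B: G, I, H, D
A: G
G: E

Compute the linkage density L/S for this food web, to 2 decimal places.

There are L = 12 links among S = 9 species.
L/S = 12/9 = 1.3333 ≈ 1.33.

L/S = 1.33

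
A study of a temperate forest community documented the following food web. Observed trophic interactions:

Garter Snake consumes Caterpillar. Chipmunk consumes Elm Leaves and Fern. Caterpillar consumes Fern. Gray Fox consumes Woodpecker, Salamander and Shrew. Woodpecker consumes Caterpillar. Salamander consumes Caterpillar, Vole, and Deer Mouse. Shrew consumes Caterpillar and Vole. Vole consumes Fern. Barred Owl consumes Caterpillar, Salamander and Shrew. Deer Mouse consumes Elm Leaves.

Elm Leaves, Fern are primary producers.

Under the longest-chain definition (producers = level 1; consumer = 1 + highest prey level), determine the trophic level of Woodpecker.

Trophic level 3

Fern is a producer → level 1.
Caterpillar eats Fern → level 2.
Woodpecker eats Caterpillar → level 3.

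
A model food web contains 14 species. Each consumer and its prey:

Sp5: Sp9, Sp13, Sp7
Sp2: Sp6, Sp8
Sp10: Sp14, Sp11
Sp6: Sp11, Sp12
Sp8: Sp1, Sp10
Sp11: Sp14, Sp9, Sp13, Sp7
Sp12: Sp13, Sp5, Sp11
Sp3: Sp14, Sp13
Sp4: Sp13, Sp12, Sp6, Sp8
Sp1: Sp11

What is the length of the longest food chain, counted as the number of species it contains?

One longest chain: Sp9 → Sp5 → Sp12 → Sp6 → Sp4.
It has 5 species and 4 links.

5 species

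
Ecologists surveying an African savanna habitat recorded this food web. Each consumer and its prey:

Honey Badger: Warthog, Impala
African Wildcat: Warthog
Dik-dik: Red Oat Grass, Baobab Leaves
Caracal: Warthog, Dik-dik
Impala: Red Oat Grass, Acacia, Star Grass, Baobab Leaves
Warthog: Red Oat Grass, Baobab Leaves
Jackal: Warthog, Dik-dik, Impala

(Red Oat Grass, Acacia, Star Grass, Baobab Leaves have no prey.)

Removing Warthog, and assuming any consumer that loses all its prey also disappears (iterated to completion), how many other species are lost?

1

Remove Warthog.
Round 1: African Wildcat (all prey gone) → extinct.
No further losses. Total secondary extinctions: 1.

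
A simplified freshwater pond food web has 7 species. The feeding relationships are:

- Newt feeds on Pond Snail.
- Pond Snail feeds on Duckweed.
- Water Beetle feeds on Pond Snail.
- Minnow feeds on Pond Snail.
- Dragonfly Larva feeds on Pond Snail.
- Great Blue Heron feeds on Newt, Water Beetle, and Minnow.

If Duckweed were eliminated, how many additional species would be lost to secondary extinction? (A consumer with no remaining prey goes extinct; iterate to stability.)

6

Remove Duckweed.
Round 1: Pond Snail (all prey gone) → extinct.
Round 2: Dragonfly Larva (all prey gone), Minnow (all prey gone), Water Beetle (all prey gone), Newt (all prey gone) → extinct.
Round 3: Great Blue Heron (all prey gone) → extinct.
No further losses. Total secondary extinctions: 6.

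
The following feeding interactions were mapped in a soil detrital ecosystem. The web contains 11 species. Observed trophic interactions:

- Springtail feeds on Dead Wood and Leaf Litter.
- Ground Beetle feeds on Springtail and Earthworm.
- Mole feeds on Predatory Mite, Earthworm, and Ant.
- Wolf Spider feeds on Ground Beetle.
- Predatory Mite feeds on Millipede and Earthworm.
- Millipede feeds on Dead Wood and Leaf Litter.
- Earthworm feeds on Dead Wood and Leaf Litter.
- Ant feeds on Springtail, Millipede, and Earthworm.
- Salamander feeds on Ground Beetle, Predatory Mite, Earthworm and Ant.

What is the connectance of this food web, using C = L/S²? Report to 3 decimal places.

C = 0.174

The web has S = 11 species and L = 21 feeding links.
C = L / S² = 21 / 121 = 0.1736 ≈ 0.174.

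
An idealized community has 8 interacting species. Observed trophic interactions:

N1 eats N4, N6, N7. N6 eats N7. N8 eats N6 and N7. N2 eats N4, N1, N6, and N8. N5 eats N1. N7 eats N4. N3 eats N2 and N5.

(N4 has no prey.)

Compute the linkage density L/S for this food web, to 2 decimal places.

L/S = 1.75

There are L = 14 links among S = 8 species.
L/S = 14/8 = 1.7500 ≈ 1.75.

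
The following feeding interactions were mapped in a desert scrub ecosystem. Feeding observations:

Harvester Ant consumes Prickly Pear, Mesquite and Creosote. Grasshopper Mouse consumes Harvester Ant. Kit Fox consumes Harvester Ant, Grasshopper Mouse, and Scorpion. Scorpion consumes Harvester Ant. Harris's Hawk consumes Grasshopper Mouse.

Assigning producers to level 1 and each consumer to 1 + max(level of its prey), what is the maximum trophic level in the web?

4

Producers (level 1): Prickly Pear, Creosote, Mesquite.
Prickly Pear → Harvester Ant → Grasshopper Mouse → Kit Fox gives Kit Fox level 4.
No species has a prey at level 4, so no species reaches level 5.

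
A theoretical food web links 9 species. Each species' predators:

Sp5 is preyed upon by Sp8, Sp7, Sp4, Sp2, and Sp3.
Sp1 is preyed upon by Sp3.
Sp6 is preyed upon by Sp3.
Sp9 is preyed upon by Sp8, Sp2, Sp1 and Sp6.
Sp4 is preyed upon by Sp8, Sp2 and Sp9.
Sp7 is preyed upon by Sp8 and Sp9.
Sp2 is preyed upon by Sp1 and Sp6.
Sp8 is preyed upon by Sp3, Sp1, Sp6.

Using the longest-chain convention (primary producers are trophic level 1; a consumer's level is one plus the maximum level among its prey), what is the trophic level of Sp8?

Trophic level 4

Sp5 is a producer → level 1.
Sp7 eats Sp5 → level 2.
Sp9 eats Sp7 (level 2); other prey at levels: Sp4 2 → level 3.
Sp8 eats Sp9 (level 3); other prey at levels: Sp5 1, Sp7 2, Sp4 2 → level 4.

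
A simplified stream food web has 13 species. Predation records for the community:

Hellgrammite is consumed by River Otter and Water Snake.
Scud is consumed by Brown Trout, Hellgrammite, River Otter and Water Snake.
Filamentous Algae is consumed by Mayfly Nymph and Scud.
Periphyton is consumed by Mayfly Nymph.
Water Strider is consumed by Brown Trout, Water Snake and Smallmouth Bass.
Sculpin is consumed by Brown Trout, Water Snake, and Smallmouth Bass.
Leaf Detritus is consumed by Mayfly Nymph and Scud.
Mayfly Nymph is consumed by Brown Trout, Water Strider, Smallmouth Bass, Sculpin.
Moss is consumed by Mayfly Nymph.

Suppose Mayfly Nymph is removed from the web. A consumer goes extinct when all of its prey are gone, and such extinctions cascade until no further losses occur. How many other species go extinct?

3

Remove Mayfly Nymph.
Round 1: Water Strider (all prey gone), Sculpin (all prey gone) → extinct.
Round 2: Smallmouth Bass (all prey gone) → extinct.
No further losses. Total secondary extinctions: 3.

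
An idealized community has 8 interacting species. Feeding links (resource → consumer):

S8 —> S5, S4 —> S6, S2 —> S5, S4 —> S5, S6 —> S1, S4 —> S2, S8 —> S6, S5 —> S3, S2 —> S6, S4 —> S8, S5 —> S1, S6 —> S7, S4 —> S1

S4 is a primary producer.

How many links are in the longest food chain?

One longest chain: S4 → S8 → S6 → S7.
It has 4 species and 3 links.

3 links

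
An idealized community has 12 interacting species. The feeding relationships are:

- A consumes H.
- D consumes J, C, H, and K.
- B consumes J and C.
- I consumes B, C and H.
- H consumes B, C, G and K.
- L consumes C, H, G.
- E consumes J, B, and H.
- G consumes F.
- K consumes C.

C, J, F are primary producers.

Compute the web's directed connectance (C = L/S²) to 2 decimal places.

The web has S = 12 species and L = 22 feeding links.
C = L / S² = 22 / 144 = 0.1528 ≈ 0.15.

C = 0.15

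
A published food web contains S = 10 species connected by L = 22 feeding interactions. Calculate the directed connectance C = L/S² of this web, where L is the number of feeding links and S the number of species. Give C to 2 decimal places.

C = 0.22

The web has S = 10 species and L = 22 feeding links.
C = L / S² = 22 / 100 = 0.2200 ≈ 0.22.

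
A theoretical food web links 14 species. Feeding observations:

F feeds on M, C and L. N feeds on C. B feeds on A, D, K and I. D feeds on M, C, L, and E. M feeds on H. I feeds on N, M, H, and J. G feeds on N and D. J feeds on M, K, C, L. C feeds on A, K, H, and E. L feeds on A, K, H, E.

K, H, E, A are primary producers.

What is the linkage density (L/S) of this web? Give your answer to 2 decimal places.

There are L = 31 links among S = 14 species.
L/S = 31/14 = 2.2143 ≈ 2.21.

L/S = 2.21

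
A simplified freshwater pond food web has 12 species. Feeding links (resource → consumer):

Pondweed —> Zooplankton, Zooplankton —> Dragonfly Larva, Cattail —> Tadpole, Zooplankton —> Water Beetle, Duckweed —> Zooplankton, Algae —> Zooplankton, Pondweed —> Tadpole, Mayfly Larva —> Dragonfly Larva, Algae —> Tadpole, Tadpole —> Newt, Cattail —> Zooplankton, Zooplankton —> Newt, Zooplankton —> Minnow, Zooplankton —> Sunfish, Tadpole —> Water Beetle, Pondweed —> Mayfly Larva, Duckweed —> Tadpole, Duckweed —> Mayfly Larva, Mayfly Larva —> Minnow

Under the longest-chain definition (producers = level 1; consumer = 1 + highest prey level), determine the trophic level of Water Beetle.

Algae is a producer → level 1.
Zooplankton eats Algae (level 1); other prey at levels: Cattail 1, Pondweed 1, Duckweed 1 → level 2.
Water Beetle eats Zooplankton (level 2); other prey at levels: Tadpole 2 → level 3.

Trophic level 3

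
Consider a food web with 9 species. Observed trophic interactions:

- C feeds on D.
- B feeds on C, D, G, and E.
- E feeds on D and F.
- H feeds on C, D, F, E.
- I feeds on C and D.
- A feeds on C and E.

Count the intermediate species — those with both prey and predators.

Intermediate species (has both prey and predators): C, E.
Count: 2.

2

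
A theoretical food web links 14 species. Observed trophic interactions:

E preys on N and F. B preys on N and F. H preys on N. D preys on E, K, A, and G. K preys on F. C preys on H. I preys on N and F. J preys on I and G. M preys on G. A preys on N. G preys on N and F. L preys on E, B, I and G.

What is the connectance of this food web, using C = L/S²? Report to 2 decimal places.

The web has S = 14 species and L = 23 feeding links.
C = L / S² = 23 / 196 = 0.1173 ≈ 0.12.

C = 0.12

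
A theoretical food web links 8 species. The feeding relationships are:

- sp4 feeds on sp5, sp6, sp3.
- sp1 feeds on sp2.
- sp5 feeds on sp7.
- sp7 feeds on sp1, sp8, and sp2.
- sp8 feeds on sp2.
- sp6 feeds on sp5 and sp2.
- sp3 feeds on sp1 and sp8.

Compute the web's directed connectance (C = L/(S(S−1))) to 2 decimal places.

The web has S = 8 species and L = 13 feeding links.
C = L / (S(S−1)) = 13 / 56 = 0.2321 ≈ 0.23.

C = 0.23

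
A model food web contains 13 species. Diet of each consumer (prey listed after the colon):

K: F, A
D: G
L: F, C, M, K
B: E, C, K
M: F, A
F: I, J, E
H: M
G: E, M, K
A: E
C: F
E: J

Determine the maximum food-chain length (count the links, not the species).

5 links

One longest chain: J → E → F → M → G → D.
It has 6 species and 5 links.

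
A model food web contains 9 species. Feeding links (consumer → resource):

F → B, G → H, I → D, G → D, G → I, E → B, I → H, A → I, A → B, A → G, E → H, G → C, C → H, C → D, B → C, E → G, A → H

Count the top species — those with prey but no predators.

3

Top species (has prey, but nothing eats it): A, F, E.
Count: 3.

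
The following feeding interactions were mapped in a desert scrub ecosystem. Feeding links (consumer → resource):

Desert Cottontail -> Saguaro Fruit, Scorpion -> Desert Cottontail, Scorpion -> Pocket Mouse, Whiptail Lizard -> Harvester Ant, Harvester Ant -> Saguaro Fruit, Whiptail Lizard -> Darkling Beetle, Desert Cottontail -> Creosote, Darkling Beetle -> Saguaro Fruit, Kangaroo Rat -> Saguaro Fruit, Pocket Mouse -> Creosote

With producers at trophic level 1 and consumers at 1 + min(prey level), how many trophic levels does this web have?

3

Producers (level 1): Creosote, Saguaro Fruit.
Following each consumer down to its lowest-level prey: Saguaro Fruit → Darkling Beetle → Whiptail Lizard (levels 1 through 3).
All prey of Whiptail Lizard (Darkling Beetle 2, Harvester Ant 2) are at level 2 or above, so Whiptail Lizard is at level 1 + 2 = 3.
Every consumer has at least one prey at level 2 or below, so none exceeds level 3.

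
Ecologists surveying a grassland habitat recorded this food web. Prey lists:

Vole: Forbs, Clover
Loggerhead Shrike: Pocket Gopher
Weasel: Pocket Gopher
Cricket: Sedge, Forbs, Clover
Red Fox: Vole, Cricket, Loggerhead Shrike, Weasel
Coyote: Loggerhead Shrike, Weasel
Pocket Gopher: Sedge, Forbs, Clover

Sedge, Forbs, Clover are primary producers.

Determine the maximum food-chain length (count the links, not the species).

3 links

One longest chain: Sedge → Pocket Gopher → Loggerhead Shrike → Red Fox.
It has 4 species and 3 links.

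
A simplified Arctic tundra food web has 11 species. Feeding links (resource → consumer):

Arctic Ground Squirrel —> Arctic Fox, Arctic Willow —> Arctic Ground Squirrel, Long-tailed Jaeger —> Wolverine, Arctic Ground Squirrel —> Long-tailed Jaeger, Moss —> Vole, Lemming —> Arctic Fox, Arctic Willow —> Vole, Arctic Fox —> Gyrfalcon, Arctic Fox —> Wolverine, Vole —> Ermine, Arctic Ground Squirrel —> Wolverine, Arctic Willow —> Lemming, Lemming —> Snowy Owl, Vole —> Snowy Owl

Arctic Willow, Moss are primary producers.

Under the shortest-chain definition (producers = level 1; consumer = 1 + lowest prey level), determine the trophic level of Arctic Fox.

Arctic Willow is a producer → level 1.
Lemming eats Arctic Willow → level 2.
Arctic Fox eats Lemming → level 3.
No prey of Arctic Fox is below level 2, so 3 is the minimum.

Trophic level 3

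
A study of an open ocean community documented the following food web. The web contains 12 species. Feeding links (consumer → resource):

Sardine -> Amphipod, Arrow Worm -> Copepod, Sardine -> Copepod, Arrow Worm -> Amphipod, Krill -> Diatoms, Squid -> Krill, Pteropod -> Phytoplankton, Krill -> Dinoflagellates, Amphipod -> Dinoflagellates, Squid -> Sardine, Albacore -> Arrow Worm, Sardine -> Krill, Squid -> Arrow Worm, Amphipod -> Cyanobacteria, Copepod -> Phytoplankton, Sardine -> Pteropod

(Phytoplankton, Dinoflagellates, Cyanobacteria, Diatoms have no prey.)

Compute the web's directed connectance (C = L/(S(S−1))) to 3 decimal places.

C = 0.121

The web has S = 12 species and L = 16 feeding links.
C = L / (S(S−1)) = 16 / 132 = 0.1212 ≈ 0.121.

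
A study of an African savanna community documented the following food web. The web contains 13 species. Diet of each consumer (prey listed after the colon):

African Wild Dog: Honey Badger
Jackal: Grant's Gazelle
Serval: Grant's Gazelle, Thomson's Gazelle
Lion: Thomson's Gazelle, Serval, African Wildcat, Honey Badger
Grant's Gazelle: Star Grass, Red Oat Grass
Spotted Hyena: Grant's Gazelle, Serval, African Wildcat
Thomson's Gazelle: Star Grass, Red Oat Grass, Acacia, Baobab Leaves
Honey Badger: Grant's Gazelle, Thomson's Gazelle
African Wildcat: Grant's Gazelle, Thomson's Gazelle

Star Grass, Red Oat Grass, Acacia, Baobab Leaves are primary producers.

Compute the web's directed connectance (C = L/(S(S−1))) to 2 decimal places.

C = 0.13

The web has S = 13 species and L = 21 feeding links.
C = L / (S(S−1)) = 21 / 156 = 0.1346 ≈ 0.13.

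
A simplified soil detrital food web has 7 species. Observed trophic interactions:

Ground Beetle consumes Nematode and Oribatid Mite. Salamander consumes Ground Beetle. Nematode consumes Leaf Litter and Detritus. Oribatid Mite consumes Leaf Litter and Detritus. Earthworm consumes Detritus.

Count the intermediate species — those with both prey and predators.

Intermediate species (has both prey and predators): Oribatid Mite, Nematode, Ground Beetle.
Count: 3.

3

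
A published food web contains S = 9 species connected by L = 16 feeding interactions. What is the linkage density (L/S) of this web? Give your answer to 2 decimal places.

L/S = 1.78

There are L = 16 links among S = 9 species.
L/S = 16/9 = 1.7778 ≈ 1.78.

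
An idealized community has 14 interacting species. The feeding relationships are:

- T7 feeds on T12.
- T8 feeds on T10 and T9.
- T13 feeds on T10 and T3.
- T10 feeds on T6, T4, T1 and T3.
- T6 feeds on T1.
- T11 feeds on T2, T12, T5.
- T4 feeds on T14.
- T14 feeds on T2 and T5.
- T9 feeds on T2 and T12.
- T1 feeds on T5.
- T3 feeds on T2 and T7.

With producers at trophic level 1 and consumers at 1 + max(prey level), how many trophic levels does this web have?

5

Producers (level 1): T5, T12, T2.
T5 → T14 → T4 → T10 → T13 gives T13 level 5.
No species has a prey at level 5, so no species reaches level 6.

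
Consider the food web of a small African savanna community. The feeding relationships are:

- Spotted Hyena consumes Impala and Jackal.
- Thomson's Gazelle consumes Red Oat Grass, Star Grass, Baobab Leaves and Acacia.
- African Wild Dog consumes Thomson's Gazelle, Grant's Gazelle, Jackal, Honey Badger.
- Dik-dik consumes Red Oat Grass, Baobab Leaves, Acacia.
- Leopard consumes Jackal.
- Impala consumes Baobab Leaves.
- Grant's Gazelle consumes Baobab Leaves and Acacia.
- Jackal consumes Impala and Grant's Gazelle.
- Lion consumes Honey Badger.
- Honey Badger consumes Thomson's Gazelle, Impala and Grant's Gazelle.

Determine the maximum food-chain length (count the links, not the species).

One longest chain: Red Oat Grass → Thomson's Gazelle → Honey Badger → African Wild Dog.
It has 4 species and 3 links.

3 links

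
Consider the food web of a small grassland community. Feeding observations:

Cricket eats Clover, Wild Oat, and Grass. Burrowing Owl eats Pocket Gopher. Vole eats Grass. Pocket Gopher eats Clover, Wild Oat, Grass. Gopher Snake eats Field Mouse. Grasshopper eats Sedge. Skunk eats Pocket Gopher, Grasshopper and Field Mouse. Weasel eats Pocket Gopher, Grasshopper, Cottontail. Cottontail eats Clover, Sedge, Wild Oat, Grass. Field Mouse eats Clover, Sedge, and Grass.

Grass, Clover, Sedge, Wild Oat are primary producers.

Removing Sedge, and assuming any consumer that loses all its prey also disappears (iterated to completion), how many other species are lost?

Remove Sedge.
Round 1: Grasshopper (all prey gone) → extinct.
No further losses. Total secondary extinctions: 1.

1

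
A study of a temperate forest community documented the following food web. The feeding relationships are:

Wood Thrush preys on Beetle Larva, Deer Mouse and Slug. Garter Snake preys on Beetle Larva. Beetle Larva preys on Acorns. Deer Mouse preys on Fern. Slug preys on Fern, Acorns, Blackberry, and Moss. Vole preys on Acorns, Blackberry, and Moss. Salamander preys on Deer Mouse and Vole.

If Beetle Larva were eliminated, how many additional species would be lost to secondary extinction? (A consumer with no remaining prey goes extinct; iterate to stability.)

Remove Beetle Larva.
Round 1: Garter Snake (all prey gone) → extinct.
No further losses. Total secondary extinctions: 1.

1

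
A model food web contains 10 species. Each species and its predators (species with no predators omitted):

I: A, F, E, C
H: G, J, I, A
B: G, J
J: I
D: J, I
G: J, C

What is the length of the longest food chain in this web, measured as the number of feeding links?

4 links

One longest chain: H → G → J → I → A.
It has 5 species and 4 links.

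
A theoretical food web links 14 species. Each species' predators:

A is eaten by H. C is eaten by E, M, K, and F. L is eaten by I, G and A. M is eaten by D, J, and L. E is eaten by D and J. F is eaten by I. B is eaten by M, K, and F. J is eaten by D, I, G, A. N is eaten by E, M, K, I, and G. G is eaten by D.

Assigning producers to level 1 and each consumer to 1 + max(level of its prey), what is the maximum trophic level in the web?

5

Producers (level 1): B, N, C.
B → M → L → A → H gives H level 5.
No species has a prey at level 5, so no species reaches level 6.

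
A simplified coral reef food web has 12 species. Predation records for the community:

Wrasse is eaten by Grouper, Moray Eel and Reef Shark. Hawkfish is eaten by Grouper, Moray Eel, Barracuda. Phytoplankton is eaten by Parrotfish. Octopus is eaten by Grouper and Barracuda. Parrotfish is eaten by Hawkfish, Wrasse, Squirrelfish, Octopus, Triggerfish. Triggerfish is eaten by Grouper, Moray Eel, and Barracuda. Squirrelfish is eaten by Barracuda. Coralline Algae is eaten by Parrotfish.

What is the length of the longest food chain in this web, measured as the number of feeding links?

One longest chain: Phytoplankton → Parrotfish → Triggerfish → Grouper.
It has 4 species and 3 links.

3 links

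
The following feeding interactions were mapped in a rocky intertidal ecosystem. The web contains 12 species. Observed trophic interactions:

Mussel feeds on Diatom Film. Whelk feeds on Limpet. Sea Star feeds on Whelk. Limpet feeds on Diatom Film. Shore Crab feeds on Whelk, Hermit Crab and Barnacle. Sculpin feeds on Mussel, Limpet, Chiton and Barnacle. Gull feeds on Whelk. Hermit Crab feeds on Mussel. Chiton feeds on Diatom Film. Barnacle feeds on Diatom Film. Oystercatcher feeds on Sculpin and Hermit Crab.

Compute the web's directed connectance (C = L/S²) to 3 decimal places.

The web has S = 12 species and L = 17 feeding links.
C = L / S² = 17 / 144 = 0.1181 ≈ 0.118.

C = 0.118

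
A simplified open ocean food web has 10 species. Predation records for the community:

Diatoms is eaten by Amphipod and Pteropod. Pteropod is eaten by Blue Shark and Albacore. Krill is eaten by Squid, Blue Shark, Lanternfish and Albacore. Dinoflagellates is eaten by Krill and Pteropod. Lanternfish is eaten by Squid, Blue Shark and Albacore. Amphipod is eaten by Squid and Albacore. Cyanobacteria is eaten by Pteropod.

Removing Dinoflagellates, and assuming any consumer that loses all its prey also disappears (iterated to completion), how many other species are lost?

Remove Dinoflagellates.
Round 1: Krill (all prey gone) → extinct.
Round 2: Lanternfish (all prey gone) → extinct.
No further losses. Total secondary extinctions: 2.

2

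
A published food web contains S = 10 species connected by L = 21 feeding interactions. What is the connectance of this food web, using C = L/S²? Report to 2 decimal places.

The web has S = 10 species and L = 21 feeding links.
C = L / S² = 21 / 100 = 0.2100 ≈ 0.21.

C = 0.21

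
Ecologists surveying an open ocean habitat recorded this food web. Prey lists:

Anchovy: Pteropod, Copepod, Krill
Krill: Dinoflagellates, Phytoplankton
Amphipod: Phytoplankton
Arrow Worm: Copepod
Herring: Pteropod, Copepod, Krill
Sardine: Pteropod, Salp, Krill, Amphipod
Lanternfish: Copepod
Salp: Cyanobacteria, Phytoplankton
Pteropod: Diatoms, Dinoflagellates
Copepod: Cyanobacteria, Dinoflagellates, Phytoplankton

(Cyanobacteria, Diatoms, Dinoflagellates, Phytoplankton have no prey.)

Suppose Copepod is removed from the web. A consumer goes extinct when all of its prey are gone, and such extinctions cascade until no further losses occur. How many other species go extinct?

Remove Copepod.
Round 1: Lanternfish (all prey gone), Arrow Worm (all prey gone) → extinct.
No further losses. Total secondary extinctions: 2.

2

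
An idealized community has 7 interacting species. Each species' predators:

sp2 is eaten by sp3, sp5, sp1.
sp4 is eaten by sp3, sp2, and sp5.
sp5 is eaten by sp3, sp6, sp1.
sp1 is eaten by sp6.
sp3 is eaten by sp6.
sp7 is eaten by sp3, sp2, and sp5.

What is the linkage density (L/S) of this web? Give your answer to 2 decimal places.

L/S = 2.00

There are L = 14 links among S = 7 species.
L/S = 14/7 = 2.0000 ≈ 2.00.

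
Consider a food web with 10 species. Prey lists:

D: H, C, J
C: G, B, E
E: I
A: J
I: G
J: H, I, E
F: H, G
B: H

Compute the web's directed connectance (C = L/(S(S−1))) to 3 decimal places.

The web has S = 10 species and L = 15 feeding links.
C = L / (S(S−1)) = 15 / 90 = 0.1667 ≈ 0.167.

C = 0.167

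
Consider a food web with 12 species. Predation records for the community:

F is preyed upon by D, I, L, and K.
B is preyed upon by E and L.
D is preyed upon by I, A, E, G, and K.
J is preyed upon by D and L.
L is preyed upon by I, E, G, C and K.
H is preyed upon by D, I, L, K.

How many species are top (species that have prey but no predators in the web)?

Top species (has prey, but nothing eats it): G, I, C, K, A, E.
Count: 6.

6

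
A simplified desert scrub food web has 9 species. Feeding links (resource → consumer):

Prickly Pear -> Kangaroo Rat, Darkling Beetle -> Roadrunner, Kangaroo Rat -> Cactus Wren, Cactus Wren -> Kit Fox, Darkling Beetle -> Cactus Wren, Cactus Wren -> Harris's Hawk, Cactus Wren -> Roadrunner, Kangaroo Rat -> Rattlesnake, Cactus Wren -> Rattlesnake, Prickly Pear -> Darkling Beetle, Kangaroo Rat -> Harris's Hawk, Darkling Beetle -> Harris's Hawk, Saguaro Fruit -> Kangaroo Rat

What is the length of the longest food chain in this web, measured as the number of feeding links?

One longest chain: Prickly Pear → Darkling Beetle → Cactus Wren → Kit Fox.
It has 4 species and 3 links.

3 links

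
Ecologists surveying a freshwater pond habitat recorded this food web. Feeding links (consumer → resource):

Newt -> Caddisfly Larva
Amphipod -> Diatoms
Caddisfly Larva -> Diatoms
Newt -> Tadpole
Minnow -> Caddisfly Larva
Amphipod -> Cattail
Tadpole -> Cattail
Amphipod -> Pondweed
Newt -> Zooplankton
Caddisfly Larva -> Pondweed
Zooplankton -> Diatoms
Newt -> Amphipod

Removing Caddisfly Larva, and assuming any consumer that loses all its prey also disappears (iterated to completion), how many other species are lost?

1

Remove Caddisfly Larva.
Round 1: Minnow (all prey gone) → extinct.
No further losses. Total secondary extinctions: 1.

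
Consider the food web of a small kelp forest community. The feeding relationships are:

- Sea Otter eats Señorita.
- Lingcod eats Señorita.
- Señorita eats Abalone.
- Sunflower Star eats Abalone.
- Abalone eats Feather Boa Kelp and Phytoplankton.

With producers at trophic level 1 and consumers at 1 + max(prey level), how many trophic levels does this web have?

4

Producers (level 1): Phytoplankton, Feather Boa Kelp.
Phytoplankton → Abalone → Señorita → Sea Otter gives Sea Otter level 4.
No species has a prey at level 4, so no species reaches level 5.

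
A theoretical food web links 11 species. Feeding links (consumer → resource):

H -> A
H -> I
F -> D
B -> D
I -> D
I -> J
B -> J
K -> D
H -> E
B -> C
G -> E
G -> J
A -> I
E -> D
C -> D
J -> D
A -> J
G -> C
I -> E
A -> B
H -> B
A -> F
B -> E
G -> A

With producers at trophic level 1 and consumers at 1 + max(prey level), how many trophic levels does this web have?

5

Producers (level 1): D.
D → E → B → A → H gives H level 5.
No species has a prey at level 5, so no species reaches level 6.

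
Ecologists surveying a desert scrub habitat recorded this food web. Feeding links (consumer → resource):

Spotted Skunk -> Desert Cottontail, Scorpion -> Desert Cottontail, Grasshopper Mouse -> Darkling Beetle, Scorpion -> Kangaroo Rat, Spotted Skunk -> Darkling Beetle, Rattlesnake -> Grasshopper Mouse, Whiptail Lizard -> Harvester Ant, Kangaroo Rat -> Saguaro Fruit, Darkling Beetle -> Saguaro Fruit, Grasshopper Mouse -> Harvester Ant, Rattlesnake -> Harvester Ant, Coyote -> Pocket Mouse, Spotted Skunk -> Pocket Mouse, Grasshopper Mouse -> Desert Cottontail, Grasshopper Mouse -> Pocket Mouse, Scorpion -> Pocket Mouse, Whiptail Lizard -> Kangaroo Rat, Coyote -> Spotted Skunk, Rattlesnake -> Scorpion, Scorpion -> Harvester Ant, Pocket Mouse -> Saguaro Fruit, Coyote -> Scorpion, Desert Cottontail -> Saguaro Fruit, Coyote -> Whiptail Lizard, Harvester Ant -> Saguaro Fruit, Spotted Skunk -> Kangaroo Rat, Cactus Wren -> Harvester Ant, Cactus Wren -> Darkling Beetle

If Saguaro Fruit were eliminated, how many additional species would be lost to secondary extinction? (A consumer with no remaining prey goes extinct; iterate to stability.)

12

Remove Saguaro Fruit.
Round 1: Darkling Beetle (all prey gone), Kangaroo Rat (all prey gone), Desert Cottontail (all prey gone), Harvester Ant (all prey gone), Pocket Mouse (all prey gone) → extinct.
Round 2: Cactus Wren (all prey gone), Grasshopper Mouse (all prey gone), Scorpion (all prey gone), Whiptail Lizard (all prey gone), Spotted Skunk (all prey gone) → extinct.
Round 3: Rattlesnake (all prey gone), Coyote (all prey gone) → extinct.
No further losses. Total secondary extinctions: 12.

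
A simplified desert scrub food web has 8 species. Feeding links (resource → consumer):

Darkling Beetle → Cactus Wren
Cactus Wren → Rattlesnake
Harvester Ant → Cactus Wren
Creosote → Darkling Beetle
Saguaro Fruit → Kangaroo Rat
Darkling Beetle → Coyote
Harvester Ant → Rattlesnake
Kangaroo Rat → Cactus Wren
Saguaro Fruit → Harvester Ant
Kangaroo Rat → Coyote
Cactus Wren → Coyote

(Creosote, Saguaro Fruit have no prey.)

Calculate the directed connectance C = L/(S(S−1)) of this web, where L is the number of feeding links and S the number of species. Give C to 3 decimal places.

The web has S = 8 species and L = 11 feeding links.
C = L / (S(S−1)) = 11 / 56 = 0.1964 ≈ 0.196.

C = 0.196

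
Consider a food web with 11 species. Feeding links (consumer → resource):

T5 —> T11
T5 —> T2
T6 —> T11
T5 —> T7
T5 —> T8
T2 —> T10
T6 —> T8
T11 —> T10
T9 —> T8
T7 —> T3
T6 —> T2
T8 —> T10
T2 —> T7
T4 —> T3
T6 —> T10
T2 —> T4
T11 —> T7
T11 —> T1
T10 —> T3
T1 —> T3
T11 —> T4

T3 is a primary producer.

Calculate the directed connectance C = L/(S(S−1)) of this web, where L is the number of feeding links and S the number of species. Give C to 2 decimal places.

C = 0.19

The web has S = 11 species and L = 21 feeding links.
C = L / (S(S−1)) = 21 / 110 = 0.1909 ≈ 0.19.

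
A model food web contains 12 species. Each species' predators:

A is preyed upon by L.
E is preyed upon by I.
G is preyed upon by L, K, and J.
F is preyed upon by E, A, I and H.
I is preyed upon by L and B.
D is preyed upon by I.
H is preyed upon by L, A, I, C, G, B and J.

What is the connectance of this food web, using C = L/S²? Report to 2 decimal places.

C = 0.13

The web has S = 12 species and L = 19 feeding links.
C = L / S² = 19 / 144 = 0.1319 ≈ 0.13.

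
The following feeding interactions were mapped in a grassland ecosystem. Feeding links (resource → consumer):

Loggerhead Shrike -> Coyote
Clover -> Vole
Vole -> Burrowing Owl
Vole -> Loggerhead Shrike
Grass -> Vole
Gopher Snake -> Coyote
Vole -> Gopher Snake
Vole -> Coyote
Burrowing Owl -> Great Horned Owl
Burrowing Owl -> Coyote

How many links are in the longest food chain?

3 links

One longest chain: Grass → Vole → Burrowing Owl → Coyote.
It has 4 species and 3 links.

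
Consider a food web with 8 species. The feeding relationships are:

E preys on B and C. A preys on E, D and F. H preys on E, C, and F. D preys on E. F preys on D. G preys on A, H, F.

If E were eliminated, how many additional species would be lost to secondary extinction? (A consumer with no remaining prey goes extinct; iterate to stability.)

3

Remove E.
Round 1: D (all prey gone) → extinct.
Round 2: F (all prey gone) → extinct.
Round 3: A (all prey gone) → extinct.
No further losses. Total secondary extinctions: 3.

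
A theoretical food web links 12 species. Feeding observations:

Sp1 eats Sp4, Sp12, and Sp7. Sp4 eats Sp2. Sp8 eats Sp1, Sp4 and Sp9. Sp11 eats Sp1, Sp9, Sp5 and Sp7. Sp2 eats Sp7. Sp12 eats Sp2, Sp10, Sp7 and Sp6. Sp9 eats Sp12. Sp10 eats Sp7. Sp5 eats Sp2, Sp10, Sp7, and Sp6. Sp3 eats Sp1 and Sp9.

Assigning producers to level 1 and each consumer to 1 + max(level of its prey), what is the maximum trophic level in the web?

5

Producers (level 1): Sp7, Sp6.
Sp7 → Sp10 → Sp12 → Sp9 → Sp11 gives Sp11 level 5.
No species has a prey at level 5, so no species reaches level 6.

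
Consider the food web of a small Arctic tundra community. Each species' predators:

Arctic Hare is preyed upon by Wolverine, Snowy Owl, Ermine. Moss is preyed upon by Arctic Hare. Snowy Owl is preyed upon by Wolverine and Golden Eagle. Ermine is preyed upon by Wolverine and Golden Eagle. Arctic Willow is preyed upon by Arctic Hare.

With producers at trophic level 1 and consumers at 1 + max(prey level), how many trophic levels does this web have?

4

Producers (level 1): Arctic Willow, Moss.
Arctic Willow → Arctic Hare → Ermine → Wolverine gives Wolverine level 4.
No species has a prey at level 4, so no species reaches level 5.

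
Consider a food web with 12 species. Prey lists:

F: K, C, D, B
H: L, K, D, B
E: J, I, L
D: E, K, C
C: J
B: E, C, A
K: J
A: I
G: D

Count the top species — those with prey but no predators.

Top species (has prey, but nothing eats it): F, H, G.
Count: 3.

3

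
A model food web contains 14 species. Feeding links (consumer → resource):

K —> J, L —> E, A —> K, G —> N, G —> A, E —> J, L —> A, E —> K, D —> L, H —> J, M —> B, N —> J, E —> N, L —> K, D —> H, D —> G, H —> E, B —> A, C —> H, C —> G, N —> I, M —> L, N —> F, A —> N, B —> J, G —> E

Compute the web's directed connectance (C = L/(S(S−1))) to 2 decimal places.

C = 0.14

The web has S = 14 species and L = 26 feeding links.
C = L / (S(S−1)) = 26 / 182 = 0.1429 ≈ 0.14.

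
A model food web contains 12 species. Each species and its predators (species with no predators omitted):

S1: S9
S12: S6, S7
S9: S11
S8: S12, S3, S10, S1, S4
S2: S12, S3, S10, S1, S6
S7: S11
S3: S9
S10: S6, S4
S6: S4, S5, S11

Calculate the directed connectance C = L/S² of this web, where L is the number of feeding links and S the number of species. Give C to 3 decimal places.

C = 0.146

The web has S = 12 species and L = 21 feeding links.
C = L / S² = 21 / 144 = 0.1458 ≈ 0.146.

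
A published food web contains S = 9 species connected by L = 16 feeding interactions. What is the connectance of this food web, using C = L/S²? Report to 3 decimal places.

C = 0.198

The web has S = 9 species and L = 16 feeding links.
C = L / S² = 16 / 81 = 0.1975 ≈ 0.198.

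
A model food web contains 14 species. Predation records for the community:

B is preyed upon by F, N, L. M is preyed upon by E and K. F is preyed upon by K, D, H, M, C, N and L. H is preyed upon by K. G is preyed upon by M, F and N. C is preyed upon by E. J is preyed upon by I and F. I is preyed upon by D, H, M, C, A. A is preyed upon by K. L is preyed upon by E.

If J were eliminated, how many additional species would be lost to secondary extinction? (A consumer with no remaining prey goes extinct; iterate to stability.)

2

Remove J.
Round 1: I (all prey gone) → extinct.
Round 2: A (all prey gone) → extinct.
No further losses. Total secondary extinctions: 2.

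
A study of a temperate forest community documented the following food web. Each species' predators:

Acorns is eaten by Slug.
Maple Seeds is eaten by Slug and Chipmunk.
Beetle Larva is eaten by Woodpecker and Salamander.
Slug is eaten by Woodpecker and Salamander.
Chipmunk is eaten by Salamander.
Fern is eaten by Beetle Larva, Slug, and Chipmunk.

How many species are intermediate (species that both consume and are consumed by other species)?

3

Intermediate species (has both prey and predators): Chipmunk, Slug, Beetle Larva.
Count: 3.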